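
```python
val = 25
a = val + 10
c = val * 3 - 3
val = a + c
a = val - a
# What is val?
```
Trace:
  val=25
  val=25, a=35
  val=25, a=35, c=72
  val=107, a=35, c=72
  val=107, a=72, c=72

Final answer: 107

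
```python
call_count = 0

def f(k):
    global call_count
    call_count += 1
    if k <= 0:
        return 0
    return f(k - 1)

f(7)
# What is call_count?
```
Call trace:
f(k=7)
  f(k=6)
    f(k=5)
      f(k=4)
        f(k=3)
          f(k=2)
            f(k=1)
              f(k=0)
              -> return 0
            -> return 0
          -> return 0
        -> return 0
      -> return 0
    -> return 0
  -> return 0
-> return 0

call_count is incremented once per call. f is entered once for each k = 7, 6, 5, 4, 3, 2, 1, 0 (the k <= 0 call returns without recursing), i.e. 7 + 1 calls.
call_count = 8

Final answer: 8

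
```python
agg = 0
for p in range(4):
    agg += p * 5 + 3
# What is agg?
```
Trace:
  agg=0
  agg=3, p=0
  agg=11, p=1
  agg=24, p=2
  agg=42, p=3

Final answer: 42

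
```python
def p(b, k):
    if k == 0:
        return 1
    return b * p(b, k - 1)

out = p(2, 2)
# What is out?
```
Call trace:
p(b=2, k=2)
  p(b=2, k=1)
    p(b=2, k=0)
    -> return 1
  -> return 2
-> return 4

Final answer: 4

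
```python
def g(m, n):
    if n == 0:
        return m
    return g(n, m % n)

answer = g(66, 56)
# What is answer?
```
Call trace:
g(m=66, n=56)
  g(m=56, n=10)
    g(m=10, n=6)
      g(m=6, n=4)
        g(m=4, n=2)
          g(m=2, n=0)
          -> return 2
        -> return 2
      -> return 2
    -> return 2
  -> return 2
-> return 2

Final answer: 2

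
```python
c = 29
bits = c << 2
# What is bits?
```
Trace:
  c=29
  c=29, bits=116

Final answer: 116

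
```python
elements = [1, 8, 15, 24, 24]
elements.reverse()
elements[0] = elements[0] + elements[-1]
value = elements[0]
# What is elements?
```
Trace:
  elements=[1, 8, 15, 24, 24]
  elements=[24, 24, 15, 8, 1]
  elements=[25, 24, 15, 8, 1]
  elements=[25, 24, 15, 8, 1], value=25

Final answer: [25, 24, 15, 8, 1]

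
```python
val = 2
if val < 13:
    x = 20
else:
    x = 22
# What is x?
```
Trace:
  val=2
  val=2, x=20

Final answer: 20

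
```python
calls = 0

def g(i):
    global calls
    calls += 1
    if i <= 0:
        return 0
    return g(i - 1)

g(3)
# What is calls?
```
Call trace:
g(i=3)
  g(i=2)
    g(i=1)
      g(i=0)
      -> return 0
    -> return 0
  -> return 0
-> return 0

calls is incremented once per call. g is entered once for each i = 3, 2, 1, 0 (the i <= 0 call returns without recursing), i.e. 3 + 1 calls.
calls = 4

Final answer: 4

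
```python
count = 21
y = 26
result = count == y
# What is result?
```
Trace:
  count=21
  count=21, y=26
  count=21, y=26, result=False

Final answer: False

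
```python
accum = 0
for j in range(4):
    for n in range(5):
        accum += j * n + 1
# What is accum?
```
Trace:
  accum=0
  accum=1, j=0, n=0
  accum=2, j=0, n=1
  accum=3, j=0, n=2
  accum=4, j=0, n=3
  accum=5, j=0, n=4
  accum=6, j=1, n=0
  accum=8, j=1, n=1
  accum=11, j=1, n=2
  accum=15, j=1, n=3
  accum=20, j=1, n=4
  accum=21, j=2, n=0
  accum=24, j=2, n=1
  accum=29, j=2, n=2
  accum=36, j=2, n=3
  accum=45, j=2, n=4
  accum=46, j=3, n=0
  accum=50, j=3, n=1
  accum=57, j=3, n=2
  accum=67, j=3, n=3
  accum=80, j=3, n=4

Final answer: 80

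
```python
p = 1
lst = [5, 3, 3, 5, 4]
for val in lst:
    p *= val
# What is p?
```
Trace:
  p=1
  p=5, val=5
  p=15, val=3
  p=45, val=3
  p=225, val=5
  p=900, val=4

Final answer: 900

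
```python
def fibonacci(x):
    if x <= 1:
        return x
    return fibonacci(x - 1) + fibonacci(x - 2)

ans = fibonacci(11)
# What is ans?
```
Call trace (a repeated sub-call is expanded the first time; later identical calls just restate its return value):
fibonacci(x=11)
  fibonacci(x=10)
    fibonacci(x=9)
      fibonacci(x=8)
        fibonacci(x=7)
          fibonacci(x=6)
            fibonacci(x=5)
              fibonacci(x=4)
                fibonacci(x=3)
                  fibonacci(x=2)
                    fibonacci(x=1)
                    -> return 1
                    fibonacci(x=0)
                    -> return 0
                  -> return 1
                  fibonacci(x=1)
                  -> return 1
                -> return 2
                fibonacci(x=2) -> return 1  (same call as traced above)
              -> return 3
              fibonacci(x=3) -> return 2  (same call as traced above)
            -> return 5
            fibonacci(x=4) -> return 3  (same call as traced above)
          -> return 8
          fibonacci(x=5) -> return 5  (same call as traced above)
        -> return 13
        fibonacci(x=6) -> return 8  (same call as traced above)
      -> return 21
      fibonacci(x=7) -> return 13  (same call as traced above)
    -> return 34
    fibonacci(x=8) -> return 21  (same call as traced above)
  -> return 55
  fibonacci(x=9) -> return 34  (same call as traced above)
-> return 89

Final answer: 89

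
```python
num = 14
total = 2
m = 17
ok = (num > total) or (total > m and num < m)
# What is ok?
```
Trace:
  num=14
  num=14, total=2
  num=14, total=2, m=17
  num=14, total=2, m=17, ok=True

Final answer: True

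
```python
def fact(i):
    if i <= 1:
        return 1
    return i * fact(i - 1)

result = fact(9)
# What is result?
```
Call trace:
fact(i=9)
  fact(i=8)
    fact(i=7)
      fact(i=6)
        fact(i=5)
          fact(i=4)
            fact(i=3)
              fact(i=2)
                fact(i=1)
                -> return 1
              -> return 2
            -> return 6
          -> return 24
        -> return 120
      -> return 720
    -> return 5040
  -> return 40320
-> return 362880

Final answer: 362880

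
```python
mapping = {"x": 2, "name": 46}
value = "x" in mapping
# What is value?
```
Trace:
  mapping={'x': 2, 'name': 46}
  mapping={'x': 2, 'name': 46}, value=True

Final answer: True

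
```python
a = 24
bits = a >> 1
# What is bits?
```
Trace:
  a=24
  a=24, bits=12

Final answer: 12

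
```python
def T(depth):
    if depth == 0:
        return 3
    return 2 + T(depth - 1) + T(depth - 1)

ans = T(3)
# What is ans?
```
Call trace (a repeated sub-call is expanded the first time; later identical calls just restate its return value):
T(depth=3)
  T(depth=2)
    T(depth=1)
      T(depth=0)
      -> return 3
      T(depth=0)
      -> return 3
    -> return 8
    T(depth=1) -> return 8  (same call as traced above)
  -> return 18
  T(depth=2) -> return 18  (same call as traced above)
-> return 38

Final answer: 38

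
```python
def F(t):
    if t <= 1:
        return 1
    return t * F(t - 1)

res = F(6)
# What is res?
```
Call trace:
F(t=6)
  F(t=5)
    F(t=4)
      F(t=3)
        F(t=2)
          F(t=1)
          -> return 1
        -> return 2
      -> return 6
    -> return 24
  -> return 120
-> return 720

Final answer: 720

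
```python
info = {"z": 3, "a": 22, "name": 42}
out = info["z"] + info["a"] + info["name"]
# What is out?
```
Trace:
  info={'z': 3, 'a': 22, 'name': 42}
  info={'z': 3, 'a': 22, 'name': 42}, out=67

Final answer: 67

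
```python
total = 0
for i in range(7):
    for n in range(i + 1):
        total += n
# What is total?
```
Trace:
  total=0
  total=0, i=0, n=0
  total=0, i=1, n=0
  total=1, i=1, n=1
  total=1, i=2, n=0
  total=2, i=2, n=1
  total=4, i=2, n=2
  total=4, i=3, n=0
  total=5, i=3, n=1
  total=7, i=3, n=2
  total=10, i=3, n=3
  total=10, i=4, n=0
  total=11, i=4, n=1
  total=13, i=4, n=2
  total=16, i=4, n=3
  total=20, i=4, n=4
  total=20, i=5, n=0
  total=21, i=5, n=1
  total=23, i=5, n=2
  total=26, i=5, n=3
  total=30, i=5, n=4
  total=35, i=5, n=5
  total=35, i=6, n=0
  total=36, i=6, n=1
  total=38, i=6, n=2
  total=41, i=6, n=3
  total=45, i=6, n=4
  total=50, i=6, n=5
  total=56, i=6, n=6

Final answer: 56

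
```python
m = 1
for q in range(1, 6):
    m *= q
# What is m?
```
Trace:
  m=1
  m=1, q=1
  m=2, q=2
  m=6, q=3
  m=24, q=4
  m=120, q=5

Final answer: 120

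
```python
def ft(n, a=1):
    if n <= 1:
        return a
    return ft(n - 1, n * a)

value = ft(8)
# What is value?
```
Call trace:
ft(n=8, a=1)
  ft(n=7, a=8)
    ft(n=6, a=56)
      ft(n=5, a=336)
        ft(n=4, a=1680)
          ft(n=3, a=6720)
            ft(n=2, a=20160)
              ft(n=1, a=40320)
              -> return 40320
            -> return 40320
          -> return 40320
        -> return 40320
      -> return 40320
    -> return 40320
  -> return 40320
-> return 40320

Final answer: 40320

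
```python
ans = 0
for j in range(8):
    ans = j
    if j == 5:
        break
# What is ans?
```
Trace:
  ans=0
  ans=0, j=0
  ans=1, j=1
  ans=2, j=2
  ans=3, j=3
  ans=4, j=4
  ans=5, j=5

Final answer: 5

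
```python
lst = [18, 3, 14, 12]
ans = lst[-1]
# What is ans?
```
Trace:
  lst=[18, 3, 14, 12]
  lst=[18, 3, 14, 12], ans=12

Final answer: 12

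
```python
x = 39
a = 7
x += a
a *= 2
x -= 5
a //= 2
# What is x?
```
Trace:
  x=39
  x=39, a=7
  x=46, a=7
  x=46, a=14
  x=41, a=14
  x=41, a=7

Final answer: 41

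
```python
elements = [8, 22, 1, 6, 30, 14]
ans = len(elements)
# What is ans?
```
Trace:
  elements=[8, 22, 1, 6, 30, 14]
  elements=[8, 22, 1, 6, 30, 14], ans=6

Final answer: 6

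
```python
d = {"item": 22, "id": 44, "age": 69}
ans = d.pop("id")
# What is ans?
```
Trace:
  d={'item': 22, 'id': 44, 'age': 69}
  d={'item': 22, 'age': 69}, ans=44

Final answer: 44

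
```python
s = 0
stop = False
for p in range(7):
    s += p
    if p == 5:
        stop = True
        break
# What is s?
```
Trace:
  s=0
  s=0, stop=False
  s=0, stop=False, p=0
  s=1, stop=False, p=1
  s=3, stop=False, p=2
  s=6, stop=False, p=3
  s=10, stop=False, p=4
  s=15, stop=True, p=5

Final answer: 15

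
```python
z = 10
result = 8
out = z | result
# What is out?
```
Trace:
  z=10
  z=10, result=8
  z=10, result=8, out=10

Final answer: 10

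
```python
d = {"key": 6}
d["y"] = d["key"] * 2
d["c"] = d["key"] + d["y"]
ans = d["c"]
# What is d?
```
Trace:
  d={'key': 6}
  d={'key': 6, 'y': 12}
  d={'key': 6, 'y': 12, 'c': 18}
  d={'key': 6, 'y': 12, 'c': 18}, ans=18

Final answer: {'key': 6, 'y': 12, 'c': 18}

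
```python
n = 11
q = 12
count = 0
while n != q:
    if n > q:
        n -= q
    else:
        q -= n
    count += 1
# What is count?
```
Trace:
  n=11
  n=11, q=12
  n=11, q=12, count=0
  n=11, q=1, count=1
  n=10, q=1, count=2
  n=9, q=1, count=3
  n=8, q=1, count=4
  n=7, q=1, count=5
  n=6, q=1, count=6
  n=5, q=1, count=7
  n=4, q=1, count=8
  n=3, q=1, count=9
  n=2, q=1, count=10
  n=1, q=1, count=11

Final answer: 11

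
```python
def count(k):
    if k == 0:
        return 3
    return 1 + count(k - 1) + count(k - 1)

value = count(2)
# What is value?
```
Call trace (a repeated sub-call is expanded the first time; later identical calls just restate its return value):
count(k=2)
  count(k=1)
    count(k=0)
    -> return 3
    count(k=0)
    -> return 3
  -> return 7
  count(k=1) -> return 7  (same call as traced above)
-> return 15

Final answer: 15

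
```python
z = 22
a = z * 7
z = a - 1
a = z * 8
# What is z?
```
Trace:
  z=22
  z=22, a=154
  z=153, a=154
  z=153, a=1224

Final answer: 153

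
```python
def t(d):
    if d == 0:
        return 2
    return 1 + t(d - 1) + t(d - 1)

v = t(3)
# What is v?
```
Call trace (a repeated sub-call is expanded the first time; later identical calls just restate its return value):
t(d=3)
  t(d=2)
    t(d=1)
      t(d=0)
      -> return 2
      t(d=0)
      -> return 2
    -> return 5
    t(d=1) -> return 5  (same call as traced above)
  -> return 11
  t(d=2) -> return 11  (same call as traced above)
-> return 23

Final answer: 23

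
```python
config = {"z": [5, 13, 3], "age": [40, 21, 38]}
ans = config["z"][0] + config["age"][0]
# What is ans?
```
Trace:
  config={'z': [5, 13, 3], 'age': [40, 21, 38]}
  config={'z': [5, 13, 3], 'age': [40, 21, 38]}, ans=45

Final answer: 45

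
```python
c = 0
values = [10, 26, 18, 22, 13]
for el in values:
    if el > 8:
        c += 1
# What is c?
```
Trace:
  c=0
  c=1, el=10
  c=2, el=26
  c=3, el=18
  c=4, el=22
  c=5, el=13

Final answer: 5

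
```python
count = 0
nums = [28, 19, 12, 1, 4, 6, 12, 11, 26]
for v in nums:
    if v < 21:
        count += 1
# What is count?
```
Trace:
  count=0
  count=0, v=28
  count=1, v=19
  count=2, v=12
  count=3, v=1
  count=4, v=4
  count=5, v=6
  count=6, v=12
  count=7, v=11
  count=7, v=26

Final answer: 7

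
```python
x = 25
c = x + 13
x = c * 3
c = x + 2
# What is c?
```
Trace:
  x=25
  x=25, c=38
  x=114, c=38
  x=114, c=116

Final answer: 116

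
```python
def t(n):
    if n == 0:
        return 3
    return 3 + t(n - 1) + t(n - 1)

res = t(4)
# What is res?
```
Call trace (a repeated sub-call is expanded the first time; later identical calls just restate its return value):
t(n=4)
  t(n=3)
    t(n=2)
      t(n=1)
        t(n=0)
        -> return 3
        t(n=0)
        -> return 3
      -> return 9
      t(n=1) -> return 9  (same call as traced above)
    -> return 21
    t(n=2) -> return 21  (same call as traced above)
  -> return 45
  t(n=3) -> return 45  (same call as traced above)
-> return 93

Final answer: 93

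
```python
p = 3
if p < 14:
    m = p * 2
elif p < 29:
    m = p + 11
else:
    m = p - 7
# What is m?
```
Trace:
  p=3
  p=3, m=6

Final answer: 6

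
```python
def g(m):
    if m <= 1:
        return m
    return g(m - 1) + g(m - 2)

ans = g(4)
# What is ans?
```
Call trace (a repeated sub-call is expanded the first time; later identical calls just restate its return value):
g(m=4)
  g(m=3)
    g(m=2)
      g(m=1)
      -> return 1
      g(m=0)
      -> return 0
    -> return 1
    g(m=1)
    -> return 1
  -> return 2
  g(m=2) -> return 1  (same call as traced above)
-> return 3

Final answer: 3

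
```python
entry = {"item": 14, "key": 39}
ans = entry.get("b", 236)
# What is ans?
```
Trace:
  entry={'item': 14, 'key': 39}
  entry={'item': 14, 'key': 39}, ans=236

Final answer: 236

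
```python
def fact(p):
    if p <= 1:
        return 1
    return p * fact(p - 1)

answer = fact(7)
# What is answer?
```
Call trace:
fact(p=7)
  fact(p=6)
    fact(p=5)
      fact(p=4)
        fact(p=3)
          fact(p=2)
            fact(p=1)
            -> return 1
          -> return 2
        -> return 6
      -> return 24
    -> return 120
  -> return 720
-> return 5040

Final answer: 5040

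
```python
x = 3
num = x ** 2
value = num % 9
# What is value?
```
Trace:
  x=3
  x=3, num=9
  x=3, num=9, value=0

Final answer: 0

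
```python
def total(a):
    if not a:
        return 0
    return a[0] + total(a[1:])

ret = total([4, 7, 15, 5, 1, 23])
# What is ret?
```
Call trace:
total(a=[4, 7, 15, 5, 1, 23])
  total(a=[7, 15, 5, 1, 23])
    total(a=[15, 5, 1, 23])
      total(a=[5, 1, 23])
        total(a=[1, 23])
          total(a=[23])
            total(a=[])
            -> return 0
          -> return 23
        -> return 24
      -> return 29
    -> return 44
  -> return 51
-> return 55

Final answer: 55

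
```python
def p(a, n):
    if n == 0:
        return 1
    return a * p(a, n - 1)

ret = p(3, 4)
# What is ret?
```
Call trace:
p(a=3, n=4)
  p(a=3, n=3)
    p(a=3, n=2)
      p(a=3, n=1)
        p(a=3, n=0)
        -> return 1
      -> return 3
    -> return 9
  -> return 27
-> return 81

Final answer: 81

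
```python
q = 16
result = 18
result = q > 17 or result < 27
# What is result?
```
Trace:
  q=16
  q=16, result=18
  q=16, result=True

Final answer: True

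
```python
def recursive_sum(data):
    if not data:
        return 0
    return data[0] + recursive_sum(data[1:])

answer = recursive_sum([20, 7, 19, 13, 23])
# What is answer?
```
Call trace:
recursive_sum(data=[20, 7, 19, 13, 23])
  recursive_sum(data=[7, 19, 13, 23])
    recursive_sum(data=[19, 13, 23])
      recursive_sum(data=[13, 23])
        recursive_sum(data=[23])
          recursive_sum(data=[])
          -> return 0
        -> return 23
      -> return 36
    -> return 55
  -> return 62
-> return 82

Final answer: 82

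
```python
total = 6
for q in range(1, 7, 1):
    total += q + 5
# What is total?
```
Trace:
  total=6
  total=12, q=1
  total=19, q=2
  total=27, q=3
  total=36, q=4
  total=46, q=5
  total=57, q=6

Final answer: 57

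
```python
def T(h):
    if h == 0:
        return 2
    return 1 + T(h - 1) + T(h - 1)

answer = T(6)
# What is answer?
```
Call trace (a repeated sub-call is expanded the first time; later identical calls just restate its return value):
T(h=6)
  T(h=5)
    T(h=4)
      T(h=3)
        T(h=2)
          T(h=1)
            T(h=0)
            -> return 2
            T(h=0)
            -> return 2
          -> return 5
          T(h=1) -> return 5  (same call as traced above)
        -> return 11
        T(h=2) -> return 11  (same call as traced above)
      -> return 23
      T(h=3) -> return 23  (same call as traced above)
    -> return 47
    T(h=4) -> return 47  (same call as traced above)
  -> return 95
  T(h=5) -> return 95  (same call as traced above)
-> return 191

Final answer: 191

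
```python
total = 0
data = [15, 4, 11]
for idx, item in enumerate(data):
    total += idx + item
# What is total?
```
Trace:
  total=0
  total=15, idx=0, item=15
  total=20, idx=1, item=4
  total=33, idx=2, item=11

Final answer: 33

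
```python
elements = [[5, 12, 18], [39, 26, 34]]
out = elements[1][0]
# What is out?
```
Trace:
  elements=[[5, 12, 18], [39, 26, 34]]
  elements=[[5, 12, 18], [39, 26, 34]], out=39

Final answer: 39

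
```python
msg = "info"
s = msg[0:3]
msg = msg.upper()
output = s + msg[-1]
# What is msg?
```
Trace:
  msg='info'
  msg='info', s='inf'
  msg='INFO', s='inf'
  msg='INFO', s='inf', output='infO'

Final answer: 'INFO'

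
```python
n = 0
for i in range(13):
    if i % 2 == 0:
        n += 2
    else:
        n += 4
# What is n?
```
Trace:
  n=0
  n=2, i=0
  n=6, i=1
  n=8, i=2
  n=12, i=3
  n=14, i=4
  n=18, i=5
  n=20, i=6
  n=24, i=7
  n=26, i=8
  n=30, i=9
  n=32, i=10
  n=36, i=11
  n=38, i=12

Final answer: 38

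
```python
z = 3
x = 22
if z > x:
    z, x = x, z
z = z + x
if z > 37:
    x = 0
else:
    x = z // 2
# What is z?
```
Trace:
  z=3
  z=3, x=22
  z=3, x=22
  z=25, x=22
  z=25, x=12

Final answer: 25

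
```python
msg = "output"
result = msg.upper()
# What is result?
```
Trace:
  msg='output'
  msg='output', result='OUTPUT'

Final answer: 'OUTPUT'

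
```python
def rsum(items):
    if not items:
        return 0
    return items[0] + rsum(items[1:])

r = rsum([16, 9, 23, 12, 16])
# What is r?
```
Call trace:
rsum(items=[16, 9, 23, 12, 16])
  rsum(items=[9, 23, 12, 16])
    rsum(items=[23, 12, 16])
      rsum(items=[12, 16])
        rsum(items=[16])
          rsum(items=[])
          -> return 0
        -> return 16
      -> return 28
    -> return 51
  -> return 60
-> return 76

Final answer: 76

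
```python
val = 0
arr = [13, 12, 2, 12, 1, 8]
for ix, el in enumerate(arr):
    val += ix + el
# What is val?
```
Trace:
  val=0
  val=13, ix=0, el=13
  val=26, ix=1, el=12
  val=30, ix=2, el=2
  val=45, ix=3, el=12
  val=50, ix=4, el=1
  val=63, ix=5, el=8

Final answer: 63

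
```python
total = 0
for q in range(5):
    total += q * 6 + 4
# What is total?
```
Trace:
  total=0
  total=4, q=0
  total=14, q=1
  total=30, q=2
  total=52, q=3
  total=80, q=4

Final answer: 80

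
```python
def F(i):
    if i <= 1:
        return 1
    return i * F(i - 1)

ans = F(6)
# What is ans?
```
Call trace:
F(i=6)
  F(i=5)
    F(i=4)
      F(i=3)
        F(i=2)
          F(i=1)
          -> return 1
        -> return 2
      -> return 6
    -> return 24
  -> return 120
-> return 720

Final answer: 720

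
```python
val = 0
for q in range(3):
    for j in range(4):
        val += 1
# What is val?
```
Trace:
  val=0
  val=1, q=0, j=0
  val=2, q=0, j=1
  val=3, q=0, j=2
  val=4, q=0, j=3
  val=5, q=1, j=0
  val=6, q=1, j=1
  val=7, q=1, j=2
  val=8, q=1, j=3
  val=9, q=2, j=0
  val=10, q=2, j=1
  val=11, q=2, j=2
  val=12, q=2, j=3

Final answer: 12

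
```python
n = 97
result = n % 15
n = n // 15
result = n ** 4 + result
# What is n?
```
Trace:
  n=97
  n=97, result=7
  n=6, result=7
  n=6, result=1303

Final answer: 6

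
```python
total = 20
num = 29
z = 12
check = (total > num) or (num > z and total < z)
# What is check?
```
Trace:
  total=20
  total=20, num=29
  total=20, num=29, z=12
  total=20, num=29, z=12, check=False

Final answer: False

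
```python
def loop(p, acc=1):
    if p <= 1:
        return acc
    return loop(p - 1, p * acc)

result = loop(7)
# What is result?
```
Call trace:
loop(p=7, acc=1)
  loop(p=6, acc=7)
    loop(p=5, acc=42)
      loop(p=4, acc=210)
        loop(p=3, acc=840)
          loop(p=2, acc=2520)
            loop(p=1, acc=5040)
            -> return 5040
          -> return 5040
        -> return 5040
      -> return 5040
    -> return 5040
  -> return 5040
-> return 5040

Final answer: 5040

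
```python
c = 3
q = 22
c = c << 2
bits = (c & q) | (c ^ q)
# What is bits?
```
Trace:
  c=3
  c=3, q=22
  c=12, q=22
  c=12, q=22, bits=30

Final answer: 30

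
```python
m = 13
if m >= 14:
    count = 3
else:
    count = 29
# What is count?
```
Trace:
  m=13
  m=13, count=29

Final answer: 29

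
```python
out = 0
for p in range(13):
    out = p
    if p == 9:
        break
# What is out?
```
Trace:
  out=0
  out=0, p=0
  out=1, p=1
  out=2, p=2
  out=3, p=3
  out=4, p=4
  out=5, p=5
  out=6, p=6
  out=7, p=7
  out=8, p=8
  out=9, p=9

Final answer: 9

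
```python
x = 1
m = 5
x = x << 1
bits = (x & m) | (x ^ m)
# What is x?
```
Trace:
  x=1
  x=1, m=5
  x=2, m=5
  x=2, m=5, bits=7

Final answer: 2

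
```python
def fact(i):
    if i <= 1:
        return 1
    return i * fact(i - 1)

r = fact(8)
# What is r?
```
Call trace:
fact(i=8)
  fact(i=7)
    fact(i=6)
      fact(i=5)
        fact(i=4)
          fact(i=3)
            fact(i=2)
              fact(i=1)
              -> return 1
            -> return 2
          -> return 6
        -> return 24
      -> return 120
    -> return 720
  -> return 5040
-> return 40320

Final answer: 40320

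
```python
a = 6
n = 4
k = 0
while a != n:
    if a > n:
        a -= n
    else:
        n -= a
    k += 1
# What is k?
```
Trace:
  a=6
  a=6, n=4
  a=6, n=4, k=0
  a=2, n=4, k=1
  a=2, n=2, k=2

Final answer: 2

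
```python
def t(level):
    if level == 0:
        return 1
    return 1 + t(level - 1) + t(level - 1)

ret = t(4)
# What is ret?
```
Call trace (a repeated sub-call is expanded the first time; later identical calls just restate its return value):
t(level=4)
  t(level=3)
    t(level=2)
      t(level=1)
        t(level=0)
        -> return 1
        t(level=0)
        -> return 1
      -> return 3
      t(level=1) -> return 3  (same call as traced above)
    -> return 7
    t(level=2) -> return 7  (same call as traced above)
  -> return 15
  t(level=3) -> return 15  (same call as traced above)
-> return 31

Final answer: 31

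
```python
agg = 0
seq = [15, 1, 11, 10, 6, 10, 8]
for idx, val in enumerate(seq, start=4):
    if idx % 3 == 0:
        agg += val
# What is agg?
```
Trace:
  agg=0
  agg=0, idx=4, val=15
  agg=0, idx=5, val=1
  agg=11, idx=6, val=11
  agg=11, idx=7, val=10
  agg=11, idx=8, val=6
  agg=21, idx=9, val=10
  agg=21, idx=10, val=8

Final answer: 21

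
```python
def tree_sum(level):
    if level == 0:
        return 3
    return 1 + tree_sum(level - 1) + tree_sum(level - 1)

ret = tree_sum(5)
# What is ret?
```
Call trace (a repeated sub-call is expanded the first time; later identical calls just restate its return value):
tree_sum(level=5)
  tree_sum(level=4)
    tree_sum(level=3)
      tree_sum(level=2)
        tree_sum(level=1)
          tree_sum(level=0)
          -> return 3
          tree_sum(level=0)
          -> return 3
        -> return 7
        tree_sum(level=1) -> return 7  (same call as traced above)
      -> return 15
      tree_sum(level=2) -> return 15  (same call as traced above)
    -> return 31
    tree_sum(level=3) -> return 31  (same call as traced above)
  -> return 63
  tree_sum(level=4) -> return 63  (same call as traced above)
-> return 127

Final answer: 127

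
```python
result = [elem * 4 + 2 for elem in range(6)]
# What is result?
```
Trace:
  elem=0
  elem=1
  elem=2
  elem=3
  elem=4
  elem=5
  result=[2, 6, 10, 14, 18, 22]

Final answer: [2, 6, 10, 14, 18, 22]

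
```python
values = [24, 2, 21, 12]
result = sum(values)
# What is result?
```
Trace:
  values=[24, 2, 21, 12]
  values=[24, 2, 21, 12], result=59

Final answer: 59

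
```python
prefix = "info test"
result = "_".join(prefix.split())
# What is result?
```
Trace:
  prefix='info test'
  prefix='info test', result='info_test'

Final answer: 'info_test'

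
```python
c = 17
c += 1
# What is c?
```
Trace:
  c=17
  c=18

Final answer: 18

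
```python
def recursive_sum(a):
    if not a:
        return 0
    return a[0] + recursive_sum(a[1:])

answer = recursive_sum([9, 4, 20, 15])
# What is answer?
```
Call trace:
recursive_sum(a=[9, 4, 20, 15])
  recursive_sum(a=[4, 20, 15])
    recursive_sum(a=[20, 15])
      recursive_sum(a=[15])
        recursive_sum(a=[])
        -> return 0
      -> return 15
    -> return 35
  -> return 39
-> return 48

Final answer: 48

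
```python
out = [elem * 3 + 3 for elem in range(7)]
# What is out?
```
Trace:
  elem=0
  elem=1
  elem=2
  elem=3
  elem=4
  elem=5
  elem=6
  out=[3, 6, 9, 12, 15, 18, 21]

Final answer: [3, 6, 9, 12, 15, 18, 21]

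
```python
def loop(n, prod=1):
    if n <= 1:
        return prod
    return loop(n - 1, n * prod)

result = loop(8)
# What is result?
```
Call trace:
loop(n=8, prod=1)
  loop(n=7, prod=8)
    loop(n=6, prod=56)
      loop(n=5, prod=336)
        loop(n=4, prod=1680)
          loop(n=3, prod=6720)
            loop(n=2, prod=20160)
              loop(n=1, prod=40320)
              -> return 40320
            -> return 40320
          -> return 40320
        -> return 40320
      -> return 40320
    -> return 40320
  -> return 40320
-> return 40320

Final answer: 40320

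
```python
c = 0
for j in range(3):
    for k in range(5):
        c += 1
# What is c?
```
Trace:
  c=0
  c=1, j=0, k=0
  c=2, j=0, k=1
  c=3, j=0, k=2
  c=4, j=0, k=3
  c=5, j=0, k=4
  c=6, j=1, k=0
  c=7, j=1, k=1
  c=8, j=1, k=2
  c=9, j=1, k=3
  c=10, j=1, k=4
  c=11, j=2, k=0
  c=12, j=2, k=1
  c=13, j=2, k=2
  c=14, j=2, k=3
  c=15, j=2, k=4

Final answer: 15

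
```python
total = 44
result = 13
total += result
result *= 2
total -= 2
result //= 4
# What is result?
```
Trace:
  total=44
  total=44, result=13
  total=57, result=13
  total=57, result=26
  total=55, result=26
  total=55, result=6

Final answer: 6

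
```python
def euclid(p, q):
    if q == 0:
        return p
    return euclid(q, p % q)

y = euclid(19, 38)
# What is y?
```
Call trace:
euclid(p=19, q=38)
  euclid(p=38, q=19)
    euclid(p=19, q=0)
    -> return 19
  -> return 19
-> return 19

Final answer: 19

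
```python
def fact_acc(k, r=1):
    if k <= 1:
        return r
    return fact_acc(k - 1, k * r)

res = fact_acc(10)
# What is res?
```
Call trace:
fact_acc(k=10, r=1)
  fact_acc(k=9, r=10)
    fact_acc(k=8, r=90)
      fact_acc(k=7, r=720)
        fact_acc(k=6, r=5040)
          fact_acc(k=5, r=30240)
            fact_acc(k=4, r=151200)
              fact_acc(k=3, r=604800)
                fact_acc(k=2, r=1814400)
                  fact_acc(k=1, r=3628800)
                  -> return 3628800
                -> return 3628800
              -> return 3628800
            -> return 3628800
          -> return 3628800
        -> return 3628800
      -> return 3628800
    -> return 3628800
  -> return 3628800
-> return 3628800

Final answer: 3628800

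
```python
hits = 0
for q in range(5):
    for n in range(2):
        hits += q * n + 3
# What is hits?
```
Trace:
  hits=0
  hits=3, q=0, n=0
  hits=6, q=0, n=1
  hits=9, q=1, n=0
  hits=13, q=1, n=1
  hits=16, q=2, n=0
  hits=21, q=2, n=1
  hits=24, q=3, n=0
  hits=30, q=3, n=1
  hits=33, q=4, n=0
  hits=40, q=4, n=1

Final answer: 40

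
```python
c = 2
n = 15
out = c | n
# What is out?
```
Trace:
  c=2
  c=2, n=15
  c=2, n=15, out=15

Final answer: 15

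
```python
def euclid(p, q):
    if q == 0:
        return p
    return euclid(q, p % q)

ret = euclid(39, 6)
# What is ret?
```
Call trace:
euclid(p=39, q=6)
  euclid(p=6, q=3)
    euclid(p=3, q=0)
    -> return 3
  -> return 3
-> return 3

Final answer: 3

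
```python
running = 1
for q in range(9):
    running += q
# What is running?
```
Trace:
  running=1
  running=1, q=0
  running=2, q=1
  running=4, q=2
  running=7, q=3
  running=11, q=4
  running=16, q=5
  running=22, q=6
  running=29, q=7
  running=37, q=8

Final answer: 37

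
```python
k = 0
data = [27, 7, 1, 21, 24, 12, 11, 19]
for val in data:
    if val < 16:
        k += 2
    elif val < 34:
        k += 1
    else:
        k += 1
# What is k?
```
Trace:
  k=0
  k=1, val=27
  k=3, val=7
  k=5, val=1
  k=6, val=21
  k=7, val=24
  k=9, val=12
  k=11, val=11
  k=12, val=19

Final answer: 12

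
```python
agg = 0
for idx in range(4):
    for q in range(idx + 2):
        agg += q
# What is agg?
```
Trace:
  agg=0
  agg=0, idx=0, q=0
  agg=1, idx=0, q=1
  agg=1, idx=1, q=0
  agg=2, idx=1, q=1
  agg=4, idx=1, q=2
  agg=4, idx=2, q=0
  agg=5, idx=2, q=1
  agg=7, idx=2, q=2
  agg=10, idx=2, q=3
  agg=10, idx=3, q=0
  agg=11, idx=3, q=1
  agg=13, idx=3, q=2
  agg=16, idx=3, q=3
  agg=20, idx=3, q=4

Final answer: 20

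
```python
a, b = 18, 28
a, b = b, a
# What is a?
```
Trace:
  a=18, b=28
  a=28, b=18

Final answer: 28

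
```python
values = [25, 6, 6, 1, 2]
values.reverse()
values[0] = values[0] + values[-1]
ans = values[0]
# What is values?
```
Trace:
  values=[25, 6, 6, 1, 2]
  values=[2, 1, 6, 6, 25]
  values=[27, 1, 6, 6, 25]
  values=[27, 1, 6, 6, 25], ans=27

Final answer: [27, 1, 6, 6, 25]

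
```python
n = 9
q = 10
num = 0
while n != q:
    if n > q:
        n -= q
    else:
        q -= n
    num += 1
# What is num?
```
Trace:
  n=9
  n=9, q=10
  n=9, q=10, num=0
  n=9, q=1, num=1
  n=8, q=1, num=2
  n=7, q=1, num=3
  n=6, q=1, num=4
  n=5, q=1, num=5
  n=4, q=1, num=6
  n=3, q=1, num=7
  n=2, q=1, num=8
  n=1, q=1, num=9

Final answer: 9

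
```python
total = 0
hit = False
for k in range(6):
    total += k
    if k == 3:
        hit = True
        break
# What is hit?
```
Trace:
  total=0
  total=0, hit=False
  total=0, hit=False, k=0
  total=1, hit=False, k=1
  total=3, hit=False, k=2
  total=6, hit=True, k=3

Final answer: True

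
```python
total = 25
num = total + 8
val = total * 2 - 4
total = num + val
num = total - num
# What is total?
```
Trace:
  total=25
  total=25, num=33
  total=25, num=33, val=46
  total=79, num=33, val=46
  total=79, num=46, val=46

Final answer: 79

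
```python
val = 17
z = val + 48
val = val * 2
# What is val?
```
Trace:
  val=17
  val=17, z=65
  val=34, z=65

Final answer: 34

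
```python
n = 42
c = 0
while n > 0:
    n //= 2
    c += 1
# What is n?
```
Trace:
  n=42
  n=42, c=0
  n=21, c=1
  n=10, c=2
  n=5, c=3
  n=2, c=4
  n=1, c=5
  n=0, c=6

Final answer: 0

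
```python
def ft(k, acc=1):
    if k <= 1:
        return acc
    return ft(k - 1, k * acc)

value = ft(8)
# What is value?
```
Call trace:
ft(k=8, acc=1)
  ft(k=7, acc=8)
    ft(k=6, acc=56)
      ft(k=5, acc=336)
        ft(k=4, acc=1680)
          ft(k=3, acc=6720)
            ft(k=2, acc=20160)
              ft(k=1, acc=40320)
              -> return 40320
            -> return 40320
          -> return 40320
        -> return 40320
      -> return 40320
    -> return 40320
  -> return 40320
-> return 40320

Final answer: 40320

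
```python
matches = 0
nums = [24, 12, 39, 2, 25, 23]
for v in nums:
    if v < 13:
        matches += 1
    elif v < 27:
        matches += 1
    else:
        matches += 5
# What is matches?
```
Trace:
  matches=0
  matches=1, v=24
  matches=2, v=12
  matches=7, v=39
  matches=8, v=2
  matches=9, v=25
  matches=10, v=23

Final answer: 10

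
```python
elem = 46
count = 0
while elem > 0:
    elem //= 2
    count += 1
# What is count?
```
Trace:
  elem=46
  elem=46, count=0
  elem=23, count=1
  elem=11, count=2
  elem=5, count=3
  elem=2, count=4
  elem=1, count=5
  elem=0, count=6

Final answer: 6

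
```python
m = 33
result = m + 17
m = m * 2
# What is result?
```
Trace:
  m=33
  m=33, result=50
  m=66, result=50

Final answer: 50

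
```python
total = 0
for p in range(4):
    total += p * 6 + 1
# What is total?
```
Trace:
  total=0
  total=1, p=0
  total=8, p=1
  total=21, p=2
  total=40, p=3

Final answer: 40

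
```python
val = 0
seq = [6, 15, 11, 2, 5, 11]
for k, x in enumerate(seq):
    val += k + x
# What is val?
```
Trace:
  val=0
  val=6, k=0, x=6
  val=22, k=1, x=15
  val=35, k=2, x=11
  val=40, k=3, x=2
  val=49, k=4, x=5
  val=65, k=5, x=11

Final answer: 65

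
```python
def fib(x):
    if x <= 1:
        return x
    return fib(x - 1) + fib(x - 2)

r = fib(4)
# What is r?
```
Call trace (a repeated sub-call is expanded the first time; later identical calls just restate its return value):
fib(x=4)
  fib(x=3)
    fib(x=2)
      fib(x=1)
      -> return 1
      fib(x=0)
      -> return 0
    -> return 1
    fib(x=1)
    -> return 1
  -> return 2
  fib(x=2) -> return 1  (same call as traced above)
-> return 3

Final answer: 3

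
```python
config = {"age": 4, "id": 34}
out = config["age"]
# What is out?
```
Trace:
  config={'age': 4, 'id': 34}
  config={'age': 4, 'id': 34}, out=4

Final answer: 4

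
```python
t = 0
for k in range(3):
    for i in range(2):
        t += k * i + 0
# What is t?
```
Trace:
  t=0
  t=0, k=0, i=0
  t=0, k=0, i=1
  t=0, k=1, i=0
  t=1, k=1, i=1
  t=1, k=2, i=0
  t=3, k=2, i=1

Final answer: 3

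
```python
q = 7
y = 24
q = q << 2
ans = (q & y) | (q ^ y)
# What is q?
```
Trace:
  q=7
  q=7, y=24
  q=28, y=24
  q=28, y=24, ans=28

Final answer: 28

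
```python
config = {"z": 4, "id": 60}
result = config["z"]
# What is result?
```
Trace:
  config={'z': 4, 'id': 60}
  config={'z': 4, 'id': 60}, result=4

Final answer: 4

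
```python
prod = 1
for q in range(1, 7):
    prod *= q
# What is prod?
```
Trace:
  prod=1
  prod=1, q=1
  prod=2, q=2
  prod=6, q=3
  prod=24, q=4
  prod=120, q=5
  prod=720, q=6

Final answer: 720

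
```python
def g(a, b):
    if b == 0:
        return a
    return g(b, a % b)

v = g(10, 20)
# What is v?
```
Call trace:
g(a=10, b=20)
  g(a=20, b=10)
    g(a=10, b=0)
    -> return 10
  -> return 10
-> return 10

Final answer: 10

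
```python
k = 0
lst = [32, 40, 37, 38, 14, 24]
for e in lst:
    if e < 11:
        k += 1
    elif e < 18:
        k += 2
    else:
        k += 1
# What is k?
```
Trace:
  k=0
  k=1, e=32
  k=2, e=40
  k=3, e=37
  k=4, e=38
  k=6, e=14
  k=7, e=24

Final answer: 7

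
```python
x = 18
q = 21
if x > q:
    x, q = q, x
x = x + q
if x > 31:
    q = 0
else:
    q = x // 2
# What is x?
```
Trace:
  x=18
  x=18, q=21
  x=18, q=21
  x=39, q=21
  x=39, q=0

Final answer: 39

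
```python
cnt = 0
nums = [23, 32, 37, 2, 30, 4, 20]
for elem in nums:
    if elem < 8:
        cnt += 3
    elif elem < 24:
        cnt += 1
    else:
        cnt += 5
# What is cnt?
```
Trace:
  cnt=0
  cnt=1, elem=23
  cnt=6, elem=32
  cnt=11, elem=37
  cnt=14, elem=2
  cnt=19, elem=30
  cnt=22, elem=4
  cnt=23, elem=20

Final answer: 23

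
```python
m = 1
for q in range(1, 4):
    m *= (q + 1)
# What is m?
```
Trace:
  m=1
  m=2, q=1
  m=6, q=2
  m=24, q=3

Final answer: 24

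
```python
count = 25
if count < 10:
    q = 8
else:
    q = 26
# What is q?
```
Trace:
  count=25
  count=25, q=26

Final answer: 26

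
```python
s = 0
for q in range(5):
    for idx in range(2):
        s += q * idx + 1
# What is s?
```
Trace:
  s=0
  s=1, q=0, idx=0
  s=2, q=0, idx=1
  s=3, q=1, idx=0
  s=5, q=1, idx=1
  s=6, q=2, idx=0
  s=9, q=2, idx=1
  s=10, q=3, idx=0
  s=14, q=3, idx=1
  s=15, q=4, idx=0
  s=20, q=4, idx=1

Final answer: 20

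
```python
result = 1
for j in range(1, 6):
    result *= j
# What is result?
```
Trace:
  result=1
  result=1, j=1
  result=2, j=2
  result=6, j=3
  result=24, j=4
  result=120, j=5

Final answer: 120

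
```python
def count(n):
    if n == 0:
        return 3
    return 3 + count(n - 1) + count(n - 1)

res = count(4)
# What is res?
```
Call trace (a repeated sub-call is expanded the first time; later identical calls just restate its return value):
count(n=4)
  count(n=3)
    count(n=2)
      count(n=1)
        count(n=0)
        -> return 3
        count(n=0)
        -> return 3
      -> return 9
      count(n=1) -> return 9  (same call as traced above)
    -> return 21
    count(n=2) -> return 21  (same call as traced above)
  -> return 45
  count(n=3) -> return 45  (same call as traced above)
-> return 93

Final answer: 93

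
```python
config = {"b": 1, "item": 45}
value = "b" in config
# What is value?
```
Trace:
  config={'b': 1, 'item': 45}
  config={'b': 1, 'item': 45}, value=True

Final answer: True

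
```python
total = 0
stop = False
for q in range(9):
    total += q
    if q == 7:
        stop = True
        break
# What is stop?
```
Trace:
  total=0
  total=0, stop=False
  total=0, stop=False, q=0
  total=1, stop=False, q=1
  total=3, stop=False, q=2
  total=6, stop=False, q=3
  total=10, stop=False, q=4
  total=15, stop=False, q=5
  total=21, stop=False, q=6
  total=28, stop=True, q=7

Final answer: True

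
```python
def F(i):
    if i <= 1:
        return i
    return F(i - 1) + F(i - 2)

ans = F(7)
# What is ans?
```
Call trace (a repeated sub-call is expanded the first time; later identical calls just restate its return value):
F(i=7)
  F(i=6)
    F(i=5)
      F(i=4)
        F(i=3)
          F(i=2)
            F(i=1)
            -> return 1
            F(i=0)
            -> return 0
          -> return 1
          F(i=1)
          -> return 1
        -> return 2
        F(i=2) -> return 1  (same call as traced above)
      -> return 3
      F(i=3) -> return 2  (same call as traced above)
    -> return 5
    F(i=4) -> return 3  (same call as traced above)
  -> return 8
  F(i=5) -> return 5  (same call as traced above)
-> return 13

Final answer: 13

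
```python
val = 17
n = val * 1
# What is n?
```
Trace:
  val=17
  val=17, n=17

Final answer: 17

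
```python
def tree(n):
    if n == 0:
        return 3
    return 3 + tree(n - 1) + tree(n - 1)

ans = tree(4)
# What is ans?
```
Call trace (a repeated sub-call is expanded the first time; later identical calls just restate its return value):
tree(n=4)
  tree(n=3)
    tree(n=2)
      tree(n=1)
        tree(n=0)
        -> return 3
        tree(n=0)
        -> return 3
      -> return 9
      tree(n=1) -> return 9  (same call as traced above)
    -> return 21
    tree(n=2) -> return 21  (same call as traced above)
  -> return 45
  tree(n=3) -> return 45  (same call as traced above)
-> return 93

Final answer: 93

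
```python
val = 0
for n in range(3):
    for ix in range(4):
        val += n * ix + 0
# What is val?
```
Trace:
  val=0
  val=0, n=0, ix=0
  val=0, n=0, ix=1
  val=0, n=0, ix=2
  val=0, n=0, ix=3
  val=0, n=1, ix=0
  val=1, n=1, ix=1
  val=3, n=1, ix=2
  val=6, n=1, ix=3
  val=6, n=2, ix=0
  val=8, n=2, ix=1
  val=12, n=2, ix=2
  val=18, n=2, ix=3

Final answer: 18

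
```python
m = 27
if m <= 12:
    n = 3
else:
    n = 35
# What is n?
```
Trace:
  m=27
  m=27, n=35

Final answer: 35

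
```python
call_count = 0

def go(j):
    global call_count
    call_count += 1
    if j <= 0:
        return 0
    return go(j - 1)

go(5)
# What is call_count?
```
Call trace:
go(j=5)
  go(j=4)
    go(j=3)
      go(j=2)
        go(j=1)
          go(j=0)
          -> return 0
        -> return 0
      -> return 0
    -> return 0
  -> return 0
-> return 0

call_count is incremented once per call. go is entered once for each j = 5, 4, 3, 2, 1, 0 (the j <= 0 call returns without recursing), i.e. 5 + 1 calls.
call_count = 6

Final answer: 6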